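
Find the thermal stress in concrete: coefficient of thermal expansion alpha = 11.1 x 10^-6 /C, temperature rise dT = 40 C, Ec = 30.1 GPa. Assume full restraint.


sigma = alpha * dT * Ec
= 11.1e-6 * 40 * 30.1 * 1000
= 13.364 MPa

13.364


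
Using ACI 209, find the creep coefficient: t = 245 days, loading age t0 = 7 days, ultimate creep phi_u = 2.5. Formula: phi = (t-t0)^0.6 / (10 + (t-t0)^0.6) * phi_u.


dt = 245 - 7 = 238
phi = 238^0.6 / (10 + 238^0.6) * 2.5
= 1.818

1.818


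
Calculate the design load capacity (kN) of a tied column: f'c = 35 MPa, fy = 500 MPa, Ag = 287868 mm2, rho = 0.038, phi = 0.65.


Ast = rho * Ag = 0.038 * 287868 = 10938.984 mm2
phi*Pn = 0.65 * 0.80 * (0.85 * 35 * (287868 - 10938.984) + 500 * 10938.984) / 1000
= 7128.23 kN

7128.23


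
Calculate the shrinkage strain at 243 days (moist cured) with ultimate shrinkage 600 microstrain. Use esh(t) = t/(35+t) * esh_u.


esh(243) = 243 / (35 + 243) * 600
= 243 / 278 * 600
= 524.5 microstrain

524.5


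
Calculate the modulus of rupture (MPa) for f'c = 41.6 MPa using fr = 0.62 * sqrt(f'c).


fr = 0.62 * sqrt(41.6)
= 3.999 MPa

3.999


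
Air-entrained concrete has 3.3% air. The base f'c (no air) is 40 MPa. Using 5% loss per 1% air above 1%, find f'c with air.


Strength loss = (3.3 - 1) * 5 = 11.5%
f'c = 40 * (1 - 11.5/100)
= 35.4 MPa

35.4


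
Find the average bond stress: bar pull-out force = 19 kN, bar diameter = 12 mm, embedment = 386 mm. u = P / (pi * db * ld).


u = P / (pi * db * ld)
= 19 * 1000 / (pi * 12 * 386)
= 1.306 MPa

1.306


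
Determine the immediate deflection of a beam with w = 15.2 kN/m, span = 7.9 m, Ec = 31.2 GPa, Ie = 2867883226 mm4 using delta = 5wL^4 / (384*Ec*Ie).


Convert: L = 7.9 m = 7900 mm, Ec = 31.2 GPa = 31200 MPa
delta = 5 * 15.2 * 7900^4 / (384 * 31200 * 2867883226)
= 8.62 mm

8.62


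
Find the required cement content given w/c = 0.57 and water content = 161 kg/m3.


Cement = water / (w/c)
= 161 / 0.57
= 282.5 kg/m3

282.5


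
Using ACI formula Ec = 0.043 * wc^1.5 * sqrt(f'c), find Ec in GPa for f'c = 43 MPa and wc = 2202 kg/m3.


Ec = 0.043 * 2202^1.5 * sqrt(43) / 1000
= 29.14 GPa

29.14


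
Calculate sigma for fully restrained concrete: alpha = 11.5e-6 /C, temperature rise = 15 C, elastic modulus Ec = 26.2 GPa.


sigma = alpha * dT * Ec
= 11.5e-6 * 15 * 26.2 * 1000
= 4.519 MPa

4.519


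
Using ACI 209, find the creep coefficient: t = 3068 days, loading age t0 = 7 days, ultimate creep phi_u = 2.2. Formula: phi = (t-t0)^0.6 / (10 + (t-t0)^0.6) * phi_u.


dt = 3068 - 7 = 3061
phi = 3061^0.6 / (10 + 3061^0.6) * 2.2
= 2.035

2.035


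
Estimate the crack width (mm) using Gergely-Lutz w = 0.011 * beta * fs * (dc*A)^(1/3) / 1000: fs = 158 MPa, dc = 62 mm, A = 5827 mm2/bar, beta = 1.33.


w = 0.011 * beta * fs * (dc * A)^(1/3) / 1000
= 0.011 * 1.33 * 158 * (62 * 5827)^(1/3) / 1000
= 0.165 mm

0.165


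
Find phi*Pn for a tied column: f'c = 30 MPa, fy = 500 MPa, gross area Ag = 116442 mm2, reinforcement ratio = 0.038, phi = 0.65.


Ast = rho * Ag = 0.038 * 116442 = 4424.796 mm2
phi*Pn = 0.65 * 0.80 * (0.85 * 30 * (116442 - 4424.796) + 500 * 4424.796) / 1000
= 2635.8 kN

2635.8


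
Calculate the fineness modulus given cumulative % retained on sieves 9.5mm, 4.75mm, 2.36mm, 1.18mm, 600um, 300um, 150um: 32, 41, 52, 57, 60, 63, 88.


FM = sum(cumulative % retained) / 100
= 393 / 100
= 3.93

3.93


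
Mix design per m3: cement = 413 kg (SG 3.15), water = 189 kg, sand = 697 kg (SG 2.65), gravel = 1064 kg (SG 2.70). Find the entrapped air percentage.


Vol cement = 413 / (3.15 * 1000) = 0.131111 m3
Vol water = 189 / 1000 = 0.189 m3
Vol sand = 697 / (2.65 * 1000) = 0.263019 m3
Vol gravel = 1064 / (2.70 * 1000) = 0.394074 m3
Total solid + water volume = 0.977204 m3
Air = (1 - 0.977204) * 100 = 2.28%

2.28


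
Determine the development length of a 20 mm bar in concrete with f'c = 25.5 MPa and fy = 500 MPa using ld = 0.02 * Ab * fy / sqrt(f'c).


Ab = pi * 20^2 / 4 = 314.159 mm2
ld = 0.02 * 314.159 * 500 / sqrt(25.5)
= 622.1 mm

622.1


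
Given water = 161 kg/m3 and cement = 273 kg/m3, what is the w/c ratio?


w/c = water / cement
w/c = 161 / 273 = 0.59

0.59


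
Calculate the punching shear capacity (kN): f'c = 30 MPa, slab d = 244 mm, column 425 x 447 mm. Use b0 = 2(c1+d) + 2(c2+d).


b0 = 2*(425 + 244) + 2*(447 + 244) = 2720 mm
Vc = 0.33 * sqrt(30) * 2720 * 244 / 1000
= 1199.59 kN

1199.59


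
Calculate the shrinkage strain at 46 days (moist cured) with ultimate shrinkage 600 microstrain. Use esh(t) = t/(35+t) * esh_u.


esh(46) = 46 / (35 + 46) * 600
= 46 / 81 * 600
= 340.7 microstrain

340.7


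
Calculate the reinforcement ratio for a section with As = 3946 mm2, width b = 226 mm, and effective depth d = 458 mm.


rho = As / (b * d)
= 3946 / (226 * 458)
= 0.0381

0.0381


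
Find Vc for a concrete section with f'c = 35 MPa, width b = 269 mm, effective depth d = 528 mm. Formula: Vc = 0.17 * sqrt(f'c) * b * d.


Vc = 0.17 * sqrt(35) * 269 * 528 / 1000
= 142.85 kN

142.85


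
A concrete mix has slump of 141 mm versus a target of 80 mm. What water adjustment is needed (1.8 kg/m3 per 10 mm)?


Difference = 80 - 141 = -61 mm
Water adjustment = -61 * 1.8 / 10 = -11.0 kg/m3

-11.0


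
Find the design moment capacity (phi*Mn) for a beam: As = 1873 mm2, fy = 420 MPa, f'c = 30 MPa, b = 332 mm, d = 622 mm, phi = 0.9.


a = As * fy / (0.85 * f'c * b)
= 1873 * 420 / (0.85 * 30 * 332)
= 92.9199 mm
Mn = As * fy * (d - a/2) / 10^6
= 452.7543 kN-m
phi*Mn = 0.9 * 452.7543 = 407.48 kN-m

407.48


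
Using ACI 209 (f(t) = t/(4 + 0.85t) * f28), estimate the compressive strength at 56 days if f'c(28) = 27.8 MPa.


f(56) = 56 / (4 + 0.85 * 56) * 27.8
= 56 / 51.6 * 27.8
= 30.17 MPa

30.17


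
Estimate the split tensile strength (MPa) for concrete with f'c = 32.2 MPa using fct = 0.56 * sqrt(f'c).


fct = 0.56 * sqrt(32.2)
= 0.56 * 5.675
= 3.178 MPa

3.178


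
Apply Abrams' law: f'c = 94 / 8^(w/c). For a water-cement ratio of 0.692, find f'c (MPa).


f'c = 94 / 8^0.692
= 94 / 4.216
= 22.29 MPa

22.29


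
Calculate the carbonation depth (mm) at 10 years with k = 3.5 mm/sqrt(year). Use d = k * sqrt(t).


depth = k * sqrt(t)
= 3.5 * sqrt(10)
= 11.07 mm

11.07


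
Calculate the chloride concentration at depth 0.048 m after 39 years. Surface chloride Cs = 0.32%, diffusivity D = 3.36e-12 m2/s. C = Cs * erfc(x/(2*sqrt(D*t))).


t_seconds = 39 * 365.25 * 24 * 3600 = 1230746400.0 s
arg = 0.048 / (2 * sqrt(3.36e-12 * 1230746400.0))
= 0.3732
erfc(0.3732) = 0.5976
C = 0.32 * 0.5976 = 0.1912%

0.1912


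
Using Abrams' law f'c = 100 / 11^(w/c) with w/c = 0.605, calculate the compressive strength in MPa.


f'c = 100 / 11^0.605
= 100 / 4.266
= 23.44 MPa

23.44


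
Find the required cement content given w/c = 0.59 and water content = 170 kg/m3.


Cement = water / (w/c)
= 170 / 0.59
= 288.1 kg/m3

288.1


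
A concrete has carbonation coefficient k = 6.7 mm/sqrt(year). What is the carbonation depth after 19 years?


depth = k * sqrt(t)
= 6.7 * sqrt(19)
= 29.2 mm

29.2


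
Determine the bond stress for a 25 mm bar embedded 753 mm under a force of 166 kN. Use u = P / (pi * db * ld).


u = P / (pi * db * ld)
= 166 * 1000 / (pi * 25 * 753)
= 2.807 MPa

2.807


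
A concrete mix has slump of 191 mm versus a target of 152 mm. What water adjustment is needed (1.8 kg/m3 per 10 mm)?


Difference = 152 - 191 = -39 mm
Water adjustment = -39 * 1.8 / 10 = -7.0 kg/m3

-7.0


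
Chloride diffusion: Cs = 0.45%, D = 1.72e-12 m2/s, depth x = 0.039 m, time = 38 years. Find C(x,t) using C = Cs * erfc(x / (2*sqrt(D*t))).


t_seconds = 38 * 365.25 * 24 * 3600 = 1199188800.0 s
arg = 0.039 / (2 * sqrt(1.72e-12 * 1199188800.0))
= 0.4294
erfc(0.4294) = 0.5437
C = 0.45 * 0.5437 = 0.2447%

0.2447


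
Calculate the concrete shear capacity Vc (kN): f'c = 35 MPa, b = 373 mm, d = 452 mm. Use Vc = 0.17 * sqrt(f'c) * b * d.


Vc = 0.17 * sqrt(35) * 373 * 452 / 1000
= 169.56 kN

169.56


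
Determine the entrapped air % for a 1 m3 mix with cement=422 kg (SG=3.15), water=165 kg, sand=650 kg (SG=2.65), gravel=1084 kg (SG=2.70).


Vol cement = 422 / (3.15 * 1000) = 0.133968 m3
Vol water = 165 / 1000 = 0.165 m3
Vol sand = 650 / (2.65 * 1000) = 0.245283 m3
Vol gravel = 1084 / (2.70 * 1000) = 0.401481 m3
Total solid + water volume = 0.945733 m3
Air = (1 - 0.945733) * 100 = 5.43%

5.43


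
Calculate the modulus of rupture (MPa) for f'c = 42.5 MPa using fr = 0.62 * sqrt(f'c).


fr = 0.62 * sqrt(42.5)
= 4.042 MPa

4.042


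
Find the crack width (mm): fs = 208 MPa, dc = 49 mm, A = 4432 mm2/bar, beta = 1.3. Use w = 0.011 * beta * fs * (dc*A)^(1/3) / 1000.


w = 0.011 * beta * fs * (dc * A)^(1/3) / 1000
= 0.011 * 1.3 * 208 * (49 * 4432)^(1/3) / 1000
= 0.179 mm

0.179


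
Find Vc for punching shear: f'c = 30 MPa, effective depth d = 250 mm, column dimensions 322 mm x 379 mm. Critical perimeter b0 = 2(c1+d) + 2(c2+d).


b0 = 2*(322 + 250) + 2*(379 + 250) = 2402 mm
Vc = 0.33 * sqrt(30) * 2402 * 250 / 1000
= 1085.39 kN

1085.39


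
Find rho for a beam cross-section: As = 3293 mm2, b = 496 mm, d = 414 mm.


rho = As / (b * d)
= 3293 / (496 * 414)
= 0.016

0.016


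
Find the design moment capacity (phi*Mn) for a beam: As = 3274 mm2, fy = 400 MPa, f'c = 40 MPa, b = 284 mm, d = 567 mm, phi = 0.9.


a = As * fy / (0.85 * f'c * b)
= 3274 * 400 / (0.85 * 40 * 284)
= 135.6255 mm
Mn = As * fy * (d - a/2) / 10^6
= 653.7356 kN-m
phi*Mn = 0.9 * 653.7356 = 588.36 kN-m

588.36


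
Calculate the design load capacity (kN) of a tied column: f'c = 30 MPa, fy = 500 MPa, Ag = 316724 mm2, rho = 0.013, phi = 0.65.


Ast = rho * Ag = 0.013 * 316724 = 4117.412 mm2
phi*Pn = 0.65 * 0.80 * (0.85 * 30 * (316724 - 4117.412) + 500 * 4117.412) / 1000
= 5215.69 kN

5215.69


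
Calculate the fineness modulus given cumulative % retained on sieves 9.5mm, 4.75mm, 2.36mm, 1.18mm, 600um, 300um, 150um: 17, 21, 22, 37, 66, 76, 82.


FM = sum(cumulative % retained) / 100
= 321 / 100
= 3.21

3.21


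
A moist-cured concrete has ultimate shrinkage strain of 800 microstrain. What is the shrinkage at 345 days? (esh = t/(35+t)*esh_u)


esh(345) = 345 / (35 + 345) * 800
= 345 / 380 * 800
= 726.3 microstrain

726.3


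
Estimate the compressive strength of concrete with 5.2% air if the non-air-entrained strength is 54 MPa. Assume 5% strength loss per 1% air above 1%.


Strength loss = (5.2 - 1) * 5 = 21.0%
f'c = 54 * (1 - 21.0/100)
= 42.66 MPa

42.66


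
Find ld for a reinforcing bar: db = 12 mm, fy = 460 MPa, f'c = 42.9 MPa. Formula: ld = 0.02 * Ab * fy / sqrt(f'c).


Ab = pi * 12^2 / 4 = 113.097 mm2
ld = 0.02 * 113.097 * 460 / sqrt(42.9)
= 158.9 mm

158.9


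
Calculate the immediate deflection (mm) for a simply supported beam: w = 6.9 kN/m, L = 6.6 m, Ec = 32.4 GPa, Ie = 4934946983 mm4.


Convert: L = 6.6 m = 6600 mm, Ec = 32.4 GPa = 32400 MPa
delta = 5 * 6.9 * 6600^4 / (384 * 32400 * 4934946983)
= 1.07 mm

1.07


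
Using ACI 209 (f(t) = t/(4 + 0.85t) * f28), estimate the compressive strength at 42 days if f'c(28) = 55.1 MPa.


f(42) = 42 / (4 + 0.85 * 42) * 55.1
= 42 / 39.7 * 55.1
= 58.29 MPa

58.29


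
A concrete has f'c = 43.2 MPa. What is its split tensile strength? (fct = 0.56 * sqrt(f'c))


fct = 0.56 * sqrt(43.2)
= 0.56 * 6.573
= 3.681 MPa

3.681


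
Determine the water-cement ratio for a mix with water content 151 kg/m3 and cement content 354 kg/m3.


w/c = water / cement
w/c = 151 / 354 = 0.427

0.427


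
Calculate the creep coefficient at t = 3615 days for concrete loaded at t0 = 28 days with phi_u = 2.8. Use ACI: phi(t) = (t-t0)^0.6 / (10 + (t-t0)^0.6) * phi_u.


dt = 3615 - 28 = 3587
phi = 3587^0.6 / (10 + 3587^0.6) * 2.8
= 2.608

2.608


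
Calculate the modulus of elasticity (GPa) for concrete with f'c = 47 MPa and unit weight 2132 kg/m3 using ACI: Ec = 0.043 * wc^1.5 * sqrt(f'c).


Ec = 0.043 * 2132^1.5 * sqrt(47) / 1000
= 29.02 GPa

29.02


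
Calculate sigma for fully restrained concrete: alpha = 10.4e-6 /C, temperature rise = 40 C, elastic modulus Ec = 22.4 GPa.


sigma = alpha * dT * Ec
= 10.4e-6 * 40 * 22.4 * 1000
= 9.318 MPa

9.318


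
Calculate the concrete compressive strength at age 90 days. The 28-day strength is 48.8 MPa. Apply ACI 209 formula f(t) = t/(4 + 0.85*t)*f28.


f(90) = 90 / (4 + 0.85 * 90) * 48.8
= 90 / 80.5 * 48.8
= 54.56 MPa

54.56


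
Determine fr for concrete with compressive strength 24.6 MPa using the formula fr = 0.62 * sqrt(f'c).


fr = 0.62 * sqrt(24.6)
= 3.075 MPa

3.075


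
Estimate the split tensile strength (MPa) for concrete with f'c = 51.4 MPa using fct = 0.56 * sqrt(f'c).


fct = 0.56 * sqrt(51.4)
= 0.56 * 7.169
= 4.015 MPa

4.015


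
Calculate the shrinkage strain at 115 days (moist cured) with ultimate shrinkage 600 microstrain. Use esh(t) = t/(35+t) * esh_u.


esh(115) = 115 / (35 + 115) * 600
= 115 / 150 * 600
= 460.0 microstrain

460.0


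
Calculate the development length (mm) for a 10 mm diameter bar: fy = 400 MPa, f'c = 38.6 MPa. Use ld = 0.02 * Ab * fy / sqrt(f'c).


Ab = pi * 10^2 / 4 = 78.54 mm2
ld = 0.02 * 78.54 * 400 / sqrt(38.6)
= 101.1 mm

101.1


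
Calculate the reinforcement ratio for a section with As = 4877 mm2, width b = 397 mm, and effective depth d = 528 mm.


rho = As / (b * d)
= 4877 / (397 * 528)
= 0.0233

0.0233


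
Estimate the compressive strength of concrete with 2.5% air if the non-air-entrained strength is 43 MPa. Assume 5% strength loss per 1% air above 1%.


Strength loss = (2.5 - 1) * 5 = 7.5%
f'c = 43 * (1 - 7.5/100)
= 39.77 MPa

39.77


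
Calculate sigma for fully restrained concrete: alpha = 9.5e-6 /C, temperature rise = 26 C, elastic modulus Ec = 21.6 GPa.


sigma = alpha * dT * Ec
= 9.5e-6 * 26 * 21.6 * 1000
= 5.335 MPa

5.335


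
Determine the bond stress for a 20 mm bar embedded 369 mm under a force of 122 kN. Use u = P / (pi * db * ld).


u = P / (pi * db * ld)
= 122 * 1000 / (pi * 20 * 369)
= 5.262 MPa

5.262


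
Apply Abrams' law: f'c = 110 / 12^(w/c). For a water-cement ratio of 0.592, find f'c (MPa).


f'c = 110 / 12^0.592
= 110 / 4.354
= 25.26 MPa

25.26


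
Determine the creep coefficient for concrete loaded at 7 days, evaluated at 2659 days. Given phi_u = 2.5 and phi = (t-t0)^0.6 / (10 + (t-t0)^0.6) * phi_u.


dt = 2659 - 7 = 2652
phi = 2652^0.6 / (10 + 2652^0.6) * 2.5
= 2.297

2.297


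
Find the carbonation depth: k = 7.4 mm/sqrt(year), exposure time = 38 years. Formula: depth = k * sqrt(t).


depth = k * sqrt(t)
= 7.4 * sqrt(38)
= 45.62 mm

45.62


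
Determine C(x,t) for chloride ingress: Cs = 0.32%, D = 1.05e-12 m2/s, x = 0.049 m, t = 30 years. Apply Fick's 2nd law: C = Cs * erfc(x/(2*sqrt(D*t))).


t_seconds = 30 * 365.25 * 24 * 3600 = 946728000.0 s
arg = 0.049 / (2 * sqrt(1.05e-12 * 946728000.0))
= 0.7771
erfc(0.7771) = 0.2718
C = 0.32 * 0.2718 = 0.087%

0.087


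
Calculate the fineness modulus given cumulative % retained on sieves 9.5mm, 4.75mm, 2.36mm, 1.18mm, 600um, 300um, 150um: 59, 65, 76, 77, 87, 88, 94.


FM = sum(cumulative % retained) / 100
= 546 / 100
= 5.46

5.46


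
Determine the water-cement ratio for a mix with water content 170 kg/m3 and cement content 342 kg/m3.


w/c = water / cement
w/c = 170 / 342 = 0.497

0.497


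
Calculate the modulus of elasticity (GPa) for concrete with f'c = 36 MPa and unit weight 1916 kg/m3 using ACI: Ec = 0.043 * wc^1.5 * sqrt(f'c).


Ec = 0.043 * 1916^1.5 * sqrt(36) / 1000
= 21.64 GPa

21.64


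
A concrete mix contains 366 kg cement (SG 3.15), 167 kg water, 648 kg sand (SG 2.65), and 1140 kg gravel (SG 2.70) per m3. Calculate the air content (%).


Vol cement = 366 / (3.15 * 1000) = 0.11619 m3
Vol water = 167 / 1000 = 0.167 m3
Vol sand = 648 / (2.65 * 1000) = 0.244528 m3
Vol gravel = 1140 / (2.70 * 1000) = 0.422222 m3
Total solid + water volume = 0.949941 m3
Air = (1 - 0.949941) * 100 = 5.01%

5.01


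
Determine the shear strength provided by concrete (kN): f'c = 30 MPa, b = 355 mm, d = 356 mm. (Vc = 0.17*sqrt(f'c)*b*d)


Vc = 0.17 * sqrt(30) * 355 * 356 / 1000
= 117.68 kN

117.68


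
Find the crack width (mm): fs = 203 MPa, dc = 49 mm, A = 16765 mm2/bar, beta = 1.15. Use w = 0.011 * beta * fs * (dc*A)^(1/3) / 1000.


w = 0.011 * beta * fs * (dc * A)^(1/3) / 1000
= 0.011 * 1.15 * 203 * (49 * 16765)^(1/3) / 1000
= 0.241 mm

0.241


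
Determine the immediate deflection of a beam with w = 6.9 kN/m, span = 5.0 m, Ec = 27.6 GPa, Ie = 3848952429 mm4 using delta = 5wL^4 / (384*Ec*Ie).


Convert: L = 5.0 m = 5000 mm, Ec = 27.6 GPa = 27600 MPa
delta = 5 * 6.9 * 5000^4 / (384 * 27600 * 3848952429)
= 0.53 mm

0.53


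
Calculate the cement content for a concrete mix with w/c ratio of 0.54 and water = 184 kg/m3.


Cement = water / (w/c)
= 184 / 0.54
= 340.7 kg/m3

340.7


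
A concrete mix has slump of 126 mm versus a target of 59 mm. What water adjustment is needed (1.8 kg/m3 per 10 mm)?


Difference = 59 - 126 = -67 mm
Water adjustment = -67 * 1.8 / 10 = -12.1 kg/m3

-12.1


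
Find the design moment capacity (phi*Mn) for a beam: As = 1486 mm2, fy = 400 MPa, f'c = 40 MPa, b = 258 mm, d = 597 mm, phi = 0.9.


a = As * fy / (0.85 * f'c * b)
= 1486 * 400 / (0.85 * 40 * 258)
= 67.7611 mm
Mn = As * fy * (d - a/2) / 10^6
= 334.7182 kN-m
phi*Mn = 0.9 * 334.7182 = 301.25 kN-m

301.25


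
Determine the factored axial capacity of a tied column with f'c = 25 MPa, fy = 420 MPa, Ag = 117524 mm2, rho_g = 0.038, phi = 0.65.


Ast = rho * Ag = 0.038 * 117524 = 4465.912 mm2
phi*Pn = 0.65 * 0.80 * (0.85 * 25 * (117524 - 4465.912) + 420 * 4465.912) / 1000
= 2224.65 kN

2224.65


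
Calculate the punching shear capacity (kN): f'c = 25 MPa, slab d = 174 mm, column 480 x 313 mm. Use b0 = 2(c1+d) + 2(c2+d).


b0 = 2*(480 + 174) + 2*(313 + 174) = 2282 mm
Vc = 0.33 * sqrt(25) * 2282 * 174 / 1000
= 655.16 kN

655.16


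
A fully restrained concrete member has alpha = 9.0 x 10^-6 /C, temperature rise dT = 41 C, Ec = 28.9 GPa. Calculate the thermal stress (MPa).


sigma = alpha * dT * Ec
= 9.0e-6 * 41 * 28.9 * 1000
= 10.664 MPa

10.664


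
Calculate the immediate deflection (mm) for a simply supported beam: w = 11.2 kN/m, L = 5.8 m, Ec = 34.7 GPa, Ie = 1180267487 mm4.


Convert: L = 5.8 m = 5800 mm, Ec = 34.7 GPa = 34700 MPa
delta = 5 * 11.2 * 5800^4 / (384 * 34700 * 1180267487)
= 4.03 mm

4.03


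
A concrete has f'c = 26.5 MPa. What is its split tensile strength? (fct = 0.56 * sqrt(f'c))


fct = 0.56 * sqrt(26.5)
= 0.56 * 5.148
= 2.883 MPa

2.883


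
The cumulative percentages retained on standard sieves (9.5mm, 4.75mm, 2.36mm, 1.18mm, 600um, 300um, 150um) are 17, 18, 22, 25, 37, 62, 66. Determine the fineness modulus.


FM = sum(cumulative % retained) / 100
= 247 / 100
= 2.47

2.47


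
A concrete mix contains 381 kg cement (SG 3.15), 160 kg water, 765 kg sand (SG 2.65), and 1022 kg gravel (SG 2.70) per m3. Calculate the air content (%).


Vol cement = 381 / (3.15 * 1000) = 0.120952 m3
Vol water = 160 / 1000 = 0.16 m3
Vol sand = 765 / (2.65 * 1000) = 0.288679 m3
Vol gravel = 1022 / (2.70 * 1000) = 0.378519 m3
Total solid + water volume = 0.94815 m3
Air = (1 - 0.94815) * 100 = 5.18%

5.18


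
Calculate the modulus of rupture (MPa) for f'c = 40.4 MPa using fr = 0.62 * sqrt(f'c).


fr = 0.62 * sqrt(40.4)
= 3.941 MPa

3.941


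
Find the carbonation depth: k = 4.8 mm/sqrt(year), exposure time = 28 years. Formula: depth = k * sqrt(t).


depth = k * sqrt(t)
= 4.8 * sqrt(28)
= 25.4 mm

25.4


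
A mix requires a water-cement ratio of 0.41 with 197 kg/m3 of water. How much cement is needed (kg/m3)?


Cement = water / (w/c)
= 197 / 0.41
= 480.5 kg/m3

480.5


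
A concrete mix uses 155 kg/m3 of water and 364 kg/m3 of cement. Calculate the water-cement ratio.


w/c = water / cement
w/c = 155 / 364 = 0.426

0.426


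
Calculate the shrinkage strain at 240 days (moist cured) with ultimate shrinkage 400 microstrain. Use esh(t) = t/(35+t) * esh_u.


esh(240) = 240 / (35 + 240) * 400
= 240 / 275 * 400
= 349.1 microstrain

349.1


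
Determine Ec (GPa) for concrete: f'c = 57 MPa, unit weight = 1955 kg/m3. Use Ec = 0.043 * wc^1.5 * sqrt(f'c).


Ec = 0.043 * 1955^1.5 * sqrt(57) / 1000
= 28.06 GPa

28.06


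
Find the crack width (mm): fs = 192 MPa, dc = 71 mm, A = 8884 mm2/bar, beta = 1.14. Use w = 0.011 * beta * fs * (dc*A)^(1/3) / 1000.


w = 0.011 * beta * fs * (dc * A)^(1/3) / 1000
= 0.011 * 1.14 * 192 * (71 * 8884)^(1/3) / 1000
= 0.206 mm

0.206


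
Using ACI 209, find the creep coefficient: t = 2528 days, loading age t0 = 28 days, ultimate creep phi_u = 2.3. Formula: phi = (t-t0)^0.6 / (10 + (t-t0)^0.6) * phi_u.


dt = 2528 - 28 = 2500
phi = 2500^0.6 / (10 + 2500^0.6) * 2.3
= 2.107

2.107


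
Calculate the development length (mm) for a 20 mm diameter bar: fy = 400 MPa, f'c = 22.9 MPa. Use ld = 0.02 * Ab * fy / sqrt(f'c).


Ab = pi * 20^2 / 4 = 314.159 mm2
ld = 0.02 * 314.159 * 400 / sqrt(22.9)
= 525.2 mm

525.2


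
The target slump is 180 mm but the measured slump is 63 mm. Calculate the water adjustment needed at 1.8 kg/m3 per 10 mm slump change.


Difference = 180 - 63 = 117 mm
Water adjustment = 117 * 1.8 / 10 = 21.1 kg/m3

21.1


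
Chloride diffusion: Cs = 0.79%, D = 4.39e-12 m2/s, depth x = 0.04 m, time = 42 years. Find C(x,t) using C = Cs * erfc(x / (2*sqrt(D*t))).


t_seconds = 42 * 365.25 * 24 * 3600 = 1325419200.0 s
arg = 0.04 / (2 * sqrt(4.39e-12 * 1325419200.0))
= 0.2622
erfc(0.2622) = 0.7108
C = 0.79 * 0.7108 = 0.5615%

0.5615


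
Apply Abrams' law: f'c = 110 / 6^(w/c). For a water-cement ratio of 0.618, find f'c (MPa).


f'c = 110 / 6^0.618
= 110 / 3.026
= 36.35 MPa

36.35


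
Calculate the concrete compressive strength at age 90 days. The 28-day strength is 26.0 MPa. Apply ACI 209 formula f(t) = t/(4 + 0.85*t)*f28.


f(90) = 90 / (4 + 0.85 * 90) * 26.0
= 90 / 80.5 * 26.0
= 29.07 MPa

29.07


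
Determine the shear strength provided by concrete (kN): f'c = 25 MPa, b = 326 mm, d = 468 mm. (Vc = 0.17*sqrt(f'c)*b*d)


Vc = 0.17 * sqrt(25) * 326 * 468 / 1000
= 129.68 kN

129.68


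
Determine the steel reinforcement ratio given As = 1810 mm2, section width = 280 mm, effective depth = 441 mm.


rho = As / (b * d)
= 1810 / (280 * 441)
= 0.0147

0.0147


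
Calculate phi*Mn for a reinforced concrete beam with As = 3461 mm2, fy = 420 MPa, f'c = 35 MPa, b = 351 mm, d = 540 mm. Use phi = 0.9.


a = As * fy / (0.85 * f'c * b)
= 3461 * 420 / (0.85 * 35 * 351)
= 139.2056 mm
Mn = As * fy * (d - a/2) / 10^6
= 683.7788 kN-m
phi*Mn = 0.9 * 683.7788 = 615.4 kN-m

615.4


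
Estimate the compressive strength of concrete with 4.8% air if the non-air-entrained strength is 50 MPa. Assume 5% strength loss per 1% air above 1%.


Strength loss = (4.8 - 1) * 5 = 19.0%
f'c = 50 * (1 - 19.0/100)
= 40.5 MPa

40.5


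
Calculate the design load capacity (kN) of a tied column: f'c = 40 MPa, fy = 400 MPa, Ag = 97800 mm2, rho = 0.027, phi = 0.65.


Ast = rho * Ag = 0.027 * 97800 = 2640.6 mm2
phi*Pn = 0.65 * 0.80 * (0.85 * 40 * (97800 - 2640.6) + 400 * 2640.6) / 1000
= 2231.66 kN

2231.66


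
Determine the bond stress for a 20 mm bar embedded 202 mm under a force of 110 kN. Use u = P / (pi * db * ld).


u = P / (pi * db * ld)
= 110 * 1000 / (pi * 20 * 202)
= 8.667 MPa

8.667


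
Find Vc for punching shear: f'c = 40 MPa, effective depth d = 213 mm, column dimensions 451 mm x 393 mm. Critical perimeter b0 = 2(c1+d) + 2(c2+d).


b0 = 2*(451 + 213) + 2*(393 + 213) = 2540 mm
Vc = 0.33 * sqrt(40) * 2540 * 213 / 1000
= 1129.16 kN

1129.16


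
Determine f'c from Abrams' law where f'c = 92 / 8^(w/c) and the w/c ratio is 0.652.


f'c = 92 / 8^0.652
= 92 / 3.88
= 23.71 MPa

23.71


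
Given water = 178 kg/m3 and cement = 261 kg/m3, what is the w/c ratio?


w/c = water / cement
w/c = 178 / 261 = 0.682

0.682


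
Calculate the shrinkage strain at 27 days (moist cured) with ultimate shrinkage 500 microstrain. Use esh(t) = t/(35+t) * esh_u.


esh(27) = 27 / (35 + 27) * 500
= 27 / 62 * 500
= 217.7 microstrain

217.7


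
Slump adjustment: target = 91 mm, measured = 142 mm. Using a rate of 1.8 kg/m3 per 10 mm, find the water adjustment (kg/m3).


Difference = 91 - 142 = -51 mm
Water adjustment = -51 * 1.8 / 10 = -9.2 kg/m3

-9.2


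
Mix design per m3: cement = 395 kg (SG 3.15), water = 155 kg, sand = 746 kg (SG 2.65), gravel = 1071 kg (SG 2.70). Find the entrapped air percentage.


Vol cement = 395 / (3.15 * 1000) = 0.125397 m3
Vol water = 155 / 1000 = 0.155 m3
Vol sand = 746 / (2.65 * 1000) = 0.281509 m3
Vol gravel = 1071 / (2.70 * 1000) = 0.396667 m3
Total solid + water volume = 0.958573 m3
Air = (1 - 0.958573) * 100 = 4.14%

4.14


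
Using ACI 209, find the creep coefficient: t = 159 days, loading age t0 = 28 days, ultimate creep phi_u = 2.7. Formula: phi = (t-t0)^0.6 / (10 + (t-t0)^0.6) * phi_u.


dt = 159 - 28 = 131
phi = 131^0.6 / (10 + 131^0.6) * 2.7
= 1.757

1.757


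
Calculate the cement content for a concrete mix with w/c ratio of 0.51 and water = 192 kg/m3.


Cement = water / (w/c)
= 192 / 0.51
= 376.5 kg/m3

376.5


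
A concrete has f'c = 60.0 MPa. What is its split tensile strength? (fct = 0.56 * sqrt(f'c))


fct = 0.56 * sqrt(60.0)
= 0.56 * 7.746
= 4.338 MPa

4.338


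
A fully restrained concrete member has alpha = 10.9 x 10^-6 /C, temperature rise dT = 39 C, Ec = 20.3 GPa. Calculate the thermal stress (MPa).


sigma = alpha * dT * Ec
= 10.9e-6 * 39 * 20.3 * 1000
= 8.63 MPa

8.63


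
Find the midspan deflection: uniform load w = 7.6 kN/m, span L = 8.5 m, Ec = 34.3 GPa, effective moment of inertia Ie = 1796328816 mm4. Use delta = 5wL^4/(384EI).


Convert: L = 8.5 m = 8500 mm, Ec = 34.3 GPa = 34300 MPa
delta = 5 * 7.6 * 8500^4 / (384 * 34300 * 1796328816)
= 8.38 mm

8.38


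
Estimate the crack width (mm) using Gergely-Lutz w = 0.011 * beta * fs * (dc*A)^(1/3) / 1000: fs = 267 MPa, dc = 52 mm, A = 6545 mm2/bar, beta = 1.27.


w = 0.011 * beta * fs * (dc * A)^(1/3) / 1000
= 0.011 * 1.27 * 267 * (52 * 6545)^(1/3) / 1000
= 0.26 mm

0.26


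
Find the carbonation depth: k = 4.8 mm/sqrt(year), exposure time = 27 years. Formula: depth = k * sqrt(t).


depth = k * sqrt(t)
= 4.8 * sqrt(27)
= 24.94 mm

24.94


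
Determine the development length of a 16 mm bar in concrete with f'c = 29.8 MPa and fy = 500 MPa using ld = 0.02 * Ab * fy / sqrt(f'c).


Ab = pi * 16^2 / 4 = 201.062 mm2
ld = 0.02 * 201.062 * 500 / sqrt(29.8)
= 368.3 mm

368.3


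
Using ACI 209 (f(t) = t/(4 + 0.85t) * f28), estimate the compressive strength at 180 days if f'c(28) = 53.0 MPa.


f(180) = 180 / (4 + 0.85 * 180) * 53.0
= 180 / 157.0 * 53.0
= 60.76 MPa

60.76


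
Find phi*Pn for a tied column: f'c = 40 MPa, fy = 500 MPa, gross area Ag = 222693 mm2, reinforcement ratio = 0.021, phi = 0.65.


Ast = rho * Ag = 0.021 * 222693 = 4676.553 mm2
phi*Pn = 0.65 * 0.80 * (0.85 * 40 * (222693 - 4676.553) + 500 * 4676.553) / 1000
= 5070.43 kN

5070.43


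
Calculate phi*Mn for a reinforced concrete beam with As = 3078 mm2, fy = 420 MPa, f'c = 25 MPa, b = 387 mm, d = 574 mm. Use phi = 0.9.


a = As * fy / (0.85 * f'c * b)
= 3078 * 420 / (0.85 * 25 * 387)
= 157.1984 mm
Mn = As * fy * (d - a/2) / 10^6
= 640.4344 kN-m
phi*Mn = 0.9 * 640.4344 = 576.39 kN-m

576.39


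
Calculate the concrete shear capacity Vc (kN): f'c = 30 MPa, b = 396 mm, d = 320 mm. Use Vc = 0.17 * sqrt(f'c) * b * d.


Vc = 0.17 * sqrt(30) * 396 * 320 / 1000
= 117.99 kN

117.99


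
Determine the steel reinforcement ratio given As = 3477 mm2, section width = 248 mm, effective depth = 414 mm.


rho = As / (b * d)
= 3477 / (248 * 414)
= 0.0339

0.0339


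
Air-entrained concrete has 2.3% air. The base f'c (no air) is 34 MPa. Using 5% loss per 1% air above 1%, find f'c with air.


Strength loss = (2.3 - 1) * 5 = 6.5%
f'c = 34 * (1 - 6.5/100)
= 31.79 MPa

31.79


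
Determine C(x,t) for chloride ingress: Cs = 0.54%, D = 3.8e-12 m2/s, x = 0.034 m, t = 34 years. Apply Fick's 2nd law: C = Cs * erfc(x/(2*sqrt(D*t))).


t_seconds = 34 * 365.25 * 24 * 3600 = 1072958400.0 s
arg = 0.034 / (2 * sqrt(3.8e-12 * 1072958400.0))
= 0.2662
erfc(0.2662) = 0.7065
C = 0.54 * 0.7065 = 0.3815%

0.3815


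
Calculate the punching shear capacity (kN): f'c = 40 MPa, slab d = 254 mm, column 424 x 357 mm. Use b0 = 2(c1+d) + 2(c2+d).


b0 = 2*(424 + 254) + 2*(357 + 254) = 2578 mm
Vc = 0.33 * sqrt(40) * 2578 * 254 / 1000
= 1366.66 kN

1366.66


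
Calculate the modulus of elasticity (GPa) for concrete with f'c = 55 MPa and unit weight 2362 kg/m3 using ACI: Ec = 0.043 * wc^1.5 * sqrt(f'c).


Ec = 0.043 * 2362^1.5 * sqrt(55) / 1000
= 36.61 GPa

36.61


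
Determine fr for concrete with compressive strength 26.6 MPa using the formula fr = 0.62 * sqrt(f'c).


fr = 0.62 * sqrt(26.6)
= 3.198 MPa

3.198


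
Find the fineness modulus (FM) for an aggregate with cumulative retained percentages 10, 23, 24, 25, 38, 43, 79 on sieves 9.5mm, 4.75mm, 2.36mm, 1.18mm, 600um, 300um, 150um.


FM = sum(cumulative % retained) / 100
= 242 / 100
= 2.42

2.42


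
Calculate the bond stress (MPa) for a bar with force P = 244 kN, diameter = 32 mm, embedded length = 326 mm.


u = P / (pi * db * ld)
= 244 * 1000 / (pi * 32 * 326)
= 7.445 MPa

7.445


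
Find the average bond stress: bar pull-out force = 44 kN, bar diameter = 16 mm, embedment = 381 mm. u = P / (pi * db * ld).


u = P / (pi * db * ld)
= 44 * 1000 / (pi * 16 * 381)
= 2.298 MPa

2.298


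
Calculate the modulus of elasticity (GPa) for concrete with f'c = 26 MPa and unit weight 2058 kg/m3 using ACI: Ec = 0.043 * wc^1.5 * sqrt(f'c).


Ec = 0.043 * 2058^1.5 * sqrt(26) / 1000
= 20.47 GPa

20.47


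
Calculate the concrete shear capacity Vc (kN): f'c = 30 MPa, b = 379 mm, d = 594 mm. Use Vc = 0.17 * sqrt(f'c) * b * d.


Vc = 0.17 * sqrt(30) * 379 * 594 / 1000
= 209.62 kN

209.62


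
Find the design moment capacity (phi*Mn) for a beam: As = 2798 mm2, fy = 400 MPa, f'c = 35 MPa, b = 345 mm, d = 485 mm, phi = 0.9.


a = As * fy / (0.85 * f'c * b)
= 2798 * 400 / (0.85 * 35 * 345)
= 109.044 mm
Mn = As * fy * (d - a/2) / 10^6
= 481.791 kN-m
phi*Mn = 0.9 * 481.791 = 433.61 kN-m

433.61


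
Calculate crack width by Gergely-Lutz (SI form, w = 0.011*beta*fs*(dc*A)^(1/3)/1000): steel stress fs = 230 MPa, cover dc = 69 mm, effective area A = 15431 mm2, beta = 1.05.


w = 0.011 * beta * fs * (dc * A)^(1/3) / 1000
= 0.011 * 1.05 * 230 * (69 * 15431)^(1/3) / 1000
= 0.271 mm

0.271


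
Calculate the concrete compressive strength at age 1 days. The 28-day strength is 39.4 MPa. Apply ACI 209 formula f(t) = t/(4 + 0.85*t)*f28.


f(1) = 1 / (4 + 0.85 * 1) * 39.4
= 1 / 4.85 * 39.4
= 8.12 MPa

8.12


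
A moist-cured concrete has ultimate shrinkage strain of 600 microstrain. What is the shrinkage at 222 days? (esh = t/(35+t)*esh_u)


esh(222) = 222 / (35 + 222) * 600
= 222 / 257 * 600
= 518.3 microstrain

518.3


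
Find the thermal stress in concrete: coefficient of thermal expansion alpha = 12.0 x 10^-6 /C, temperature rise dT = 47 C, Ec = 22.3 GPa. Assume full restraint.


sigma = alpha * dT * Ec
= 12.0e-6 * 47 * 22.3 * 1000
= 12.577 MPa

12.577


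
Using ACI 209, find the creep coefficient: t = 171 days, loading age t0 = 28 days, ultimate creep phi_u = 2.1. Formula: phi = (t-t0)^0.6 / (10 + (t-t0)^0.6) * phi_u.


dt = 171 - 28 = 143
phi = 143^0.6 / (10 + 143^0.6) * 2.1
= 1.392

1.392


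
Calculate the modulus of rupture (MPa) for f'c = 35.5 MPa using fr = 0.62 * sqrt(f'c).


fr = 0.62 * sqrt(35.5)
= 3.694 MPa

3.694


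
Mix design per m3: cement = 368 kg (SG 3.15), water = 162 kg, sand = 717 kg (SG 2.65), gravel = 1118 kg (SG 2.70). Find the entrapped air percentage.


Vol cement = 368 / (3.15 * 1000) = 0.116825 m3
Vol water = 162 / 1000 = 0.162 m3
Vol sand = 717 / (2.65 * 1000) = 0.270566 m3
Vol gravel = 1118 / (2.70 * 1000) = 0.414074 m3
Total solid + water volume = 0.963466 m3
Air = (1 - 0.963466) * 100 = 3.65%

3.65


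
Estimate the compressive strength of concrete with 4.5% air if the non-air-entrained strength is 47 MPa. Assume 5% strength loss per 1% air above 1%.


Strength loss = (4.5 - 1) * 5 = 17.5%
f'c = 47 * (1 - 17.5/100)
= 38.77 MPa

38.77


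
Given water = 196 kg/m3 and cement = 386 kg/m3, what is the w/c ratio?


w/c = water / cement
w/c = 196 / 386 = 0.508

0.508


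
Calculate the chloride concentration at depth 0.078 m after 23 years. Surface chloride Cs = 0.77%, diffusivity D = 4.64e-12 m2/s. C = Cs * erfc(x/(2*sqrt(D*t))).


t_seconds = 23 * 365.25 * 24 * 3600 = 725824800.0 s
arg = 0.078 / (2 * sqrt(4.64e-12 * 725824800.0))
= 0.672
erfc(0.672) = 0.3419
C = 0.77 * 0.3419 = 0.2633%

0.2633


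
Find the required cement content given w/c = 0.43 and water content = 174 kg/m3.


Cement = water / (w/c)
= 174 / 0.43
= 404.7 kg/m3

404.7


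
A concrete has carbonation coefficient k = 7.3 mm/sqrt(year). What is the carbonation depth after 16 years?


depth = k * sqrt(t)
= 7.3 * sqrt(16)
= 29.2 mm

29.2


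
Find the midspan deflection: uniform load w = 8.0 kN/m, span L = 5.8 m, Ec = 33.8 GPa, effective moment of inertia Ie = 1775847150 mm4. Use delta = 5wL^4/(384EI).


Convert: L = 5.8 m = 5800 mm, Ec = 33.8 GPa = 33800 MPa
delta = 5 * 8.0 * 5800^4 / (384 * 33800 * 1775847150)
= 1.96 mm

1.96


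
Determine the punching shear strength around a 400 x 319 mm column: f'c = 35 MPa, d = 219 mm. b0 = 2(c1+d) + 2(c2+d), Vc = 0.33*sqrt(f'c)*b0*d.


b0 = 2*(400 + 219) + 2*(319 + 219) = 2314 mm
Vc = 0.33 * sqrt(35) * 2314 * 219 / 1000
= 989.36 kN

989.36


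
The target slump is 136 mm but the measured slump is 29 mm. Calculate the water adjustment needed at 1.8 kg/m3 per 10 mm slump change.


Difference = 136 - 29 = 107 mm
Water adjustment = 107 * 1.8 / 10 = 19.3 kg/m3

19.3


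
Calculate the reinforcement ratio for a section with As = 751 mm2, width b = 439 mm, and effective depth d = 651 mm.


rho = As / (b * d)
= 751 / (439 * 651)
= 0.0026

0.0026


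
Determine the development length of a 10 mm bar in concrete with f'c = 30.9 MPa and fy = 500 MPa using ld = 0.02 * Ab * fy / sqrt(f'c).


Ab = pi * 10^2 / 4 = 78.54 mm2
ld = 0.02 * 78.54 * 500 / sqrt(30.9)
= 141.3 mm

141.3


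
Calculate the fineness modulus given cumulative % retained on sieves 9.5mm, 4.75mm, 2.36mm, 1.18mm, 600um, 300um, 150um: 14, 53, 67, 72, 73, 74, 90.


FM = sum(cumulative % retained) / 100
= 443 / 100
= 4.43

4.43


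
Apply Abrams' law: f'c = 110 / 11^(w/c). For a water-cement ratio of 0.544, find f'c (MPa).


f'c = 110 / 11^0.544
= 110 / 3.686
= 29.85 MPa

29.85


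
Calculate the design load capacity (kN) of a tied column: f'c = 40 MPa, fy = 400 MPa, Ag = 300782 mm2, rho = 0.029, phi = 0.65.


Ast = rho * Ag = 0.029 * 300782 = 8722.678 mm2
phi*Pn = 0.65 * 0.80 * (0.85 * 40 * (300782 - 8722.678) + 400 * 8722.678) / 1000
= 6977.93 kN

6977.93


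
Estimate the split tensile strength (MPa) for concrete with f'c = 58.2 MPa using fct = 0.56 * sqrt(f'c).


fct = 0.56 * sqrt(58.2)
= 0.56 * 7.629
= 4.272 MPa

4.272


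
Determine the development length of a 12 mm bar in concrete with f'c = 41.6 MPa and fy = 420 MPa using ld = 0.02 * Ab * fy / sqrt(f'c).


Ab = pi * 12^2 / 4 = 113.097 mm2
ld = 0.02 * 113.097 * 420 / sqrt(41.6)
= 147.3 mm

147.3


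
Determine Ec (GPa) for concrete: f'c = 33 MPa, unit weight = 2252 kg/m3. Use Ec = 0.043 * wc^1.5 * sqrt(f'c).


Ec = 0.043 * 2252^1.5 * sqrt(33) / 1000
= 26.4 GPa

26.4


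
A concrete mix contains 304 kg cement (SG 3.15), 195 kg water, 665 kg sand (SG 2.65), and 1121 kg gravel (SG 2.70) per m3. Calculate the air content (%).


Vol cement = 304 / (3.15 * 1000) = 0.096508 m3
Vol water = 195 / 1000 = 0.195 m3
Vol sand = 665 / (2.65 * 1000) = 0.250943 m3
Vol gravel = 1121 / (2.70 * 1000) = 0.415185 m3
Total solid + water volume = 0.957637 m3
Air = (1 - 0.957637) * 100 = 4.24%

4.24


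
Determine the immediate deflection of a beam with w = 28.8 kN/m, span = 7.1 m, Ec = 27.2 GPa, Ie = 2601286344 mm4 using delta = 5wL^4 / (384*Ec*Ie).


Convert: L = 7.1 m = 7100 mm, Ec = 27.2 GPa = 27200 MPa
delta = 5 * 28.8 * 7100^4 / (384 * 27200 * 2601286344)
= 13.47 mm

13.47


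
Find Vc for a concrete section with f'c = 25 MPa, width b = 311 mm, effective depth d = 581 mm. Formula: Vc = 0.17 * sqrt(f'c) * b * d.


Vc = 0.17 * sqrt(25) * 311 * 581 / 1000
= 153.59 kN

153.59


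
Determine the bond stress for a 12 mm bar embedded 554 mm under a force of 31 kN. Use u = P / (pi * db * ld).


u = P / (pi * db * ld)
= 31 * 1000 / (pi * 12 * 554)
= 1.484 MPa

1.484


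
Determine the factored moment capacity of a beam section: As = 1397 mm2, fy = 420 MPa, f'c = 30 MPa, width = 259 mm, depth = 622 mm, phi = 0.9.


a = As * fy / (0.85 * f'c * b)
= 1397 * 420 / (0.85 * 30 * 259)
= 88.8394 mm
Mn = As * fy * (d - a/2) / 10^6
= 338.8895 kN-m
phi*Mn = 0.9 * 338.8895 = 305.0 kN-m

305.0


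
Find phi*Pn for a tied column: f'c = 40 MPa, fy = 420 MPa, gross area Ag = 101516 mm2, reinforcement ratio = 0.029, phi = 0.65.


Ast = rho * Ag = 0.029 * 101516 = 2943.964 mm2
phi*Pn = 0.65 * 0.80 * (0.85 * 40 * (101516 - 2943.964) + 420 * 2943.964) / 1000
= 2385.72 kN

2385.72


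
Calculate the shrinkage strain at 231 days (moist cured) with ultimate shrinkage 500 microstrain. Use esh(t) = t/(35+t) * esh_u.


esh(231) = 231 / (35 + 231) * 500
= 231 / 266 * 500
= 434.2 microstrain

434.2


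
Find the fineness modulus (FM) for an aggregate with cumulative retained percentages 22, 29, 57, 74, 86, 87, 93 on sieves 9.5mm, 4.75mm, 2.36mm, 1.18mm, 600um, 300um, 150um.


FM = sum(cumulative % retained) / 100
= 448 / 100
= 4.48

4.48


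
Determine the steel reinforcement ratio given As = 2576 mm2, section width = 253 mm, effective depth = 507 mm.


rho = As / (b * d)
= 2576 / (253 * 507)
= 0.0201

0.0201


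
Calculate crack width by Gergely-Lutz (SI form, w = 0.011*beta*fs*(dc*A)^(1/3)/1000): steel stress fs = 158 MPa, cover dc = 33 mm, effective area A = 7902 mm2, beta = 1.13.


w = 0.011 * beta * fs * (dc * A)^(1/3) / 1000
= 0.011 * 1.13 * 158 * (33 * 7902)^(1/3) / 1000
= 0.125 mm

0.125


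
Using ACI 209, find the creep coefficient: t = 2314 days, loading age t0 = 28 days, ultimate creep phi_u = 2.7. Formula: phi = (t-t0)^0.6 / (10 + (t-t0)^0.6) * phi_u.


dt = 2314 - 28 = 2286
phi = 2286^0.6 / (10 + 2286^0.6) * 2.7
= 2.462

2.462


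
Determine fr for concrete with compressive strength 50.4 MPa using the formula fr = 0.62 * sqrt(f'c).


fr = 0.62 * sqrt(50.4)
= 4.402 MPa

4.402


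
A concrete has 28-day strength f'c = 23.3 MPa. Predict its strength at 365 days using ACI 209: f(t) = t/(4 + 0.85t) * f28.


f(365) = 365 / (4 + 0.85 * 365) * 23.3
= 365 / 314.25 * 23.3
= 27.06 MPa

27.06


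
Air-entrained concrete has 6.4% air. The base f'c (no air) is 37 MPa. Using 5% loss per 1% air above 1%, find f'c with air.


Strength loss = (6.4 - 1) * 5 = 27.0%
f'c = 37 * (1 - 27.0/100)
= 27.01 MPa

27.01


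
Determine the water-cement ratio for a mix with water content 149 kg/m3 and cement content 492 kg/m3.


w/c = water / cement
w/c = 149 / 492 = 0.303

0.303


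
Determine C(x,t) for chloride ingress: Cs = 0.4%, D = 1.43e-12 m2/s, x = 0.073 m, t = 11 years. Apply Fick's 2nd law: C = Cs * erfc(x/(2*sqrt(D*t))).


t_seconds = 11 * 365.25 * 24 * 3600 = 347133600.0 s
arg = 0.073 / (2 * sqrt(1.43e-12 * 347133600.0))
= 1.6382
erfc(1.6382) = 0.0205
C = 0.4 * 0.0205 = 0.0082%

0.0082
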